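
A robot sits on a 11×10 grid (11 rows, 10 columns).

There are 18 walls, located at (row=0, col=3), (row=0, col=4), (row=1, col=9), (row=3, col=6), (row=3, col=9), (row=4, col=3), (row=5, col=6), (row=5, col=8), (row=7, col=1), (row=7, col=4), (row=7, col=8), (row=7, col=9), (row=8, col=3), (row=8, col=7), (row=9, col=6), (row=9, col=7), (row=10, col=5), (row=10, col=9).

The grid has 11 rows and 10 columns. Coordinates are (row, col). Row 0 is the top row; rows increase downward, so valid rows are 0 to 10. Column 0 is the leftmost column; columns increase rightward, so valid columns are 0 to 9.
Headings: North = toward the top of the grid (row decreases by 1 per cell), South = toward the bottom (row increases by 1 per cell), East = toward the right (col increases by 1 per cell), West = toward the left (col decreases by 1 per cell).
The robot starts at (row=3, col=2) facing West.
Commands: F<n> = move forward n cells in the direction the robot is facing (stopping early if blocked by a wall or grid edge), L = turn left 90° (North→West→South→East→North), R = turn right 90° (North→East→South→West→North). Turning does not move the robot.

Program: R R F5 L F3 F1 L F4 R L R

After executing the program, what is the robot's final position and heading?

Start: (row=3, col=2), facing West
  R: turn right, now facing North
  R: turn right, now facing East
  F5: move forward 3/5 (blocked), now at (row=3, col=5)
  L: turn left, now facing North
  F3: move forward 3, now at (row=0, col=5)
  F1: move forward 0/1 (blocked), now at (row=0, col=5)
  L: turn left, now facing West
  F4: move forward 0/4 (blocked), now at (row=0, col=5)
  R: turn right, now facing North
  L: turn left, now facing West
  R: turn right, now facing North
Final: (row=0, col=5), facing North

Answer: Final position: (row=0, col=5), facing North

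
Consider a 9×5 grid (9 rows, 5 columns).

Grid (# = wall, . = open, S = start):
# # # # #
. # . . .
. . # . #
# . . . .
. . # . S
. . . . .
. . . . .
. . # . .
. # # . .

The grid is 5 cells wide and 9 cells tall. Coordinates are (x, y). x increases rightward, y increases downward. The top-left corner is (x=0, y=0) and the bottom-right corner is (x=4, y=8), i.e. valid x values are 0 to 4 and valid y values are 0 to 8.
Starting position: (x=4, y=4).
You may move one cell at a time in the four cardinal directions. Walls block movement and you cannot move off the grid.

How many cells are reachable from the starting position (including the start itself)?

Answer: Reachable cells: 32

Derivation:
BFS flood-fill from (x=4, y=4):
  Distance 0: (x=4, y=4)
  Distance 1: (x=4, y=3), (x=3, y=4), (x=4, y=5)
  Distance 2: (x=3, y=3), (x=3, y=5), (x=4, y=6)
  Distance 3: (x=3, y=2), (x=2, y=3), (x=2, y=5), (x=3, y=6), (x=4, y=7)
  Distance 4: (x=3, y=1), (x=1, y=3), (x=1, y=5), (x=2, y=6), (x=3, y=7), (x=4, y=8)
  Distance 5: (x=2, y=1), (x=4, y=1), (x=1, y=2), (x=1, y=4), (x=0, y=5), (x=1, y=6), (x=3, y=8)
  Distance 6: (x=0, y=2), (x=0, y=4), (x=0, y=6), (x=1, y=7)
  Distance 7: (x=0, y=1), (x=0, y=7)
  Distance 8: (x=0, y=8)
Total reachable: 32 (grid has 32 open cells total)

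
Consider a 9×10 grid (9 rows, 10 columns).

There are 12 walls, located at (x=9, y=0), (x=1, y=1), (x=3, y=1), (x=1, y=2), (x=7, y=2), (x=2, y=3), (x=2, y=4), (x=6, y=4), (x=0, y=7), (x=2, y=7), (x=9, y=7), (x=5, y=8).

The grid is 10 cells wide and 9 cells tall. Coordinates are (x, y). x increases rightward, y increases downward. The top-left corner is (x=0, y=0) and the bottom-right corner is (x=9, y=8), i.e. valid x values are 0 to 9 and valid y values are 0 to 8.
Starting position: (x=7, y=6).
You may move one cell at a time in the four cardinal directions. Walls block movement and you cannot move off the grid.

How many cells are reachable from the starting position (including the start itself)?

BFS flood-fill from (x=7, y=6):
  Distance 0: (x=7, y=6)
  Distance 1: (x=7, y=5), (x=6, y=6), (x=8, y=6), (x=7, y=7)
  Distance 2: (x=7, y=4), (x=6, y=5), (x=8, y=5), (x=5, y=6), (x=9, y=6), (x=6, y=7), (x=8, y=7), (x=7, y=8)
  Distance 3: (x=7, y=3), (x=8, y=4), (x=5, y=5), (x=9, y=5), (x=4, y=6), (x=5, y=7), (x=6, y=8), (x=8, y=8)
  Distance 4: (x=6, y=3), (x=8, y=3), (x=5, y=4), (x=9, y=4), (x=4, y=5), (x=3, y=6), (x=4, y=7), (x=9, y=8)
  Distance 5: (x=6, y=2), (x=8, y=2), (x=5, y=3), (x=9, y=3), (x=4, y=4), (x=3, y=5), (x=2, y=6), (x=3, y=7), (x=4, y=8)
  Distance 6: (x=6, y=1), (x=8, y=1), (x=5, y=2), (x=9, y=2), (x=4, y=3), (x=3, y=4), (x=2, y=5), (x=1, y=6), (x=3, y=8)
  Distance 7: (x=6, y=0), (x=8, y=0), (x=5, y=1), (x=7, y=1), (x=9, y=1), (x=4, y=2), (x=3, y=3), (x=1, y=5), (x=0, y=6), (x=1, y=7), (x=2, y=8)
  Distance 8: (x=5, y=0), (x=7, y=0), (x=4, y=1), (x=3, y=2), (x=1, y=4), (x=0, y=5), (x=1, y=8)
  Distance 9: (x=4, y=0), (x=2, y=2), (x=1, y=3), (x=0, y=4), (x=0, y=8)
  Distance 10: (x=3, y=0), (x=2, y=1), (x=0, y=3)
  Distance 11: (x=2, y=0), (x=0, y=2)
  Distance 12: (x=1, y=0), (x=0, y=1)
  Distance 13: (x=0, y=0)
Total reachable: 78 (grid has 78 open cells total)

Answer: Reachable cells: 78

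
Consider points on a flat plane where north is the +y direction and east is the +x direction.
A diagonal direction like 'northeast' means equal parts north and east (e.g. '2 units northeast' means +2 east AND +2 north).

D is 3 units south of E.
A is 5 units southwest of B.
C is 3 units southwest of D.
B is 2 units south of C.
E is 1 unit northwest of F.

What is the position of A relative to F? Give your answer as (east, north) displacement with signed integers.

Place F at the origin (east=0, north=0).
  E is 1 unit northwest of F: delta (east=-1, north=+1); E at (east=-1, north=1).
  D is 3 units south of E: delta (east=+0, north=-3); D at (east=-1, north=-2).
  C is 3 units southwest of D: delta (east=-3, north=-3); C at (east=-4, north=-5).
  B is 2 units south of C: delta (east=+0, north=-2); B at (east=-4, north=-7).
  A is 5 units southwest of B: delta (east=-5, north=-5); A at (east=-9, north=-12).
Therefore A relative to F: (east=-9, north=-12).

Answer: A is at (east=-9, north=-12) relative to F.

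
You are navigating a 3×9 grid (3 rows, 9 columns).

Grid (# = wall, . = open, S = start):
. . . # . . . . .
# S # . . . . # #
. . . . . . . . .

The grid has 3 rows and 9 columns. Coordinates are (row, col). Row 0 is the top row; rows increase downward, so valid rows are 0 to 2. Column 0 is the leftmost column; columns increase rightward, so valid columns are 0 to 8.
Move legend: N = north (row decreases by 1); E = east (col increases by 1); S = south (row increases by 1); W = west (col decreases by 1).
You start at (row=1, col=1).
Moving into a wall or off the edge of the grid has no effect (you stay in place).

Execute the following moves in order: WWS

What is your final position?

Start: (row=1, col=1)
  W (west): blocked, stay at (row=1, col=1)
  W (west): blocked, stay at (row=1, col=1)
  S (south): (row=1, col=1) -> (row=2, col=1)
Final: (row=2, col=1)

Answer: Final position: (row=2, col=1)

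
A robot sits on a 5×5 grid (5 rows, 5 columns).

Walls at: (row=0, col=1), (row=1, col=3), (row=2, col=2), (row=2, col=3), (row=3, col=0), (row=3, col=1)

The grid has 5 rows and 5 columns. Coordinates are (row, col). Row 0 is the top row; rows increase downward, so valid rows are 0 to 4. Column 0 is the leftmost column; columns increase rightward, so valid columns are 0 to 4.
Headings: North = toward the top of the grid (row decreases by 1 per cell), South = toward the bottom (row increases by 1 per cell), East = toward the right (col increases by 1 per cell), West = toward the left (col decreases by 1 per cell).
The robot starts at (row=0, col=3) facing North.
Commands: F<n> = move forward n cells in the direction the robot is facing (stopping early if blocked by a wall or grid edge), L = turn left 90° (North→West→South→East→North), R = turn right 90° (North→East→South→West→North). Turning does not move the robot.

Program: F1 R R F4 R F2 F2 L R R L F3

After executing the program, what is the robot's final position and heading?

Start: (row=0, col=3), facing North
  F1: move forward 0/1 (blocked), now at (row=0, col=3)
  R: turn right, now facing East
  R: turn right, now facing South
  F4: move forward 0/4 (blocked), now at (row=0, col=3)
  R: turn right, now facing West
  F2: move forward 1/2 (blocked), now at (row=0, col=2)
  F2: move forward 0/2 (blocked), now at (row=0, col=2)
  L: turn left, now facing South
  R: turn right, now facing West
  R: turn right, now facing North
  L: turn left, now facing West
  F3: move forward 0/3 (blocked), now at (row=0, col=2)
Final: (row=0, col=2), facing West

Answer: Final position: (row=0, col=2), facing West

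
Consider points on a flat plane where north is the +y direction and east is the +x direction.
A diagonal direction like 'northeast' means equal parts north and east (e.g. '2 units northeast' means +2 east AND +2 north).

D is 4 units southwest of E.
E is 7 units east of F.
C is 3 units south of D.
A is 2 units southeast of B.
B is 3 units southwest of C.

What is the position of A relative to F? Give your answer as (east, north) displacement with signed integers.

Place F at the origin (east=0, north=0).
  E is 7 units east of F: delta (east=+7, north=+0); E at (east=7, north=0).
  D is 4 units southwest of E: delta (east=-4, north=-4); D at (east=3, north=-4).
  C is 3 units south of D: delta (east=+0, north=-3); C at (east=3, north=-7).
  B is 3 units southwest of C: delta (east=-3, north=-3); B at (east=0, north=-10).
  A is 2 units southeast of B: delta (east=+2, north=-2); A at (east=2, north=-12).
Therefore A relative to F: (east=2, north=-12).

Answer: A is at (east=2, north=-12) relative to F.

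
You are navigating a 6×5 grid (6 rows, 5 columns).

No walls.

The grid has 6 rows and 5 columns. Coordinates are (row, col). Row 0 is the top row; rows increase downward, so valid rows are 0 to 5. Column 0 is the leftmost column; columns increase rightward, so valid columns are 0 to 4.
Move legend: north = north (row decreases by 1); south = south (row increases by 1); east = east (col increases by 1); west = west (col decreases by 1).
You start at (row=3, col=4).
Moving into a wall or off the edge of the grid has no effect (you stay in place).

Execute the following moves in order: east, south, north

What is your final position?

Answer: Final position: (row=3, col=4)

Derivation:
Start: (row=3, col=4)
  east (east): blocked, stay at (row=3, col=4)
  south (south): (row=3, col=4) -> (row=4, col=4)
  north (north): (row=4, col=4) -> (row=3, col=4)
Final: (row=3, col=4)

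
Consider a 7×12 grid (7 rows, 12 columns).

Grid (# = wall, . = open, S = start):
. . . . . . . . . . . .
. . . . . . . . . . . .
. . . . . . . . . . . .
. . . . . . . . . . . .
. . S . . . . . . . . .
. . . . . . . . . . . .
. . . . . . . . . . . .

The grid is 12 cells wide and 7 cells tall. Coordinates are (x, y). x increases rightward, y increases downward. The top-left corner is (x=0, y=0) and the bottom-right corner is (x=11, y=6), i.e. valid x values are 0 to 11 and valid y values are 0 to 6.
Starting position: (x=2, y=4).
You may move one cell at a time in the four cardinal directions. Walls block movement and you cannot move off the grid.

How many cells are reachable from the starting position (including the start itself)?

BFS flood-fill from (x=2, y=4):
  Distance 0: (x=2, y=4)
  Distance 1: (x=2, y=3), (x=1, y=4), (x=3, y=4), (x=2, y=5)
  Distance 2: (x=2, y=2), (x=1, y=3), (x=3, y=3), (x=0, y=4), (x=4, y=4), (x=1, y=5), (x=3, y=5), (x=2, y=6)
  Distance 3: (x=2, y=1), (x=1, y=2), (x=3, y=2), (x=0, y=3), (x=4, y=3), (x=5, y=4), (x=0, y=5), (x=4, y=5), (x=1, y=6), (x=3, y=6)
  Distance 4: (x=2, y=0), (x=1, y=1), (x=3, y=1), (x=0, y=2), (x=4, y=2), (x=5, y=3), (x=6, y=4), (x=5, y=5), (x=0, y=6), (x=4, y=6)
  Distance 5: (x=1, y=0), (x=3, y=0), (x=0, y=1), (x=4, y=1), (x=5, y=2), (x=6, y=3), (x=7, y=4), (x=6, y=5), (x=5, y=6)
  Distance 6: (x=0, y=0), (x=4, y=0), (x=5, y=1), (x=6, y=2), (x=7, y=3), (x=8, y=4), (x=7, y=5), (x=6, y=6)
  Distance 7: (x=5, y=0), (x=6, y=1), (x=7, y=2), (x=8, y=3), (x=9, y=4), (x=8, y=5), (x=7, y=6)
  Distance 8: (x=6, y=0), (x=7, y=1), (x=8, y=2), (x=9, y=3), (x=10, y=4), (x=9, y=5), (x=8, y=6)
  Distance 9: (x=7, y=0), (x=8, y=1), (x=9, y=2), (x=10, y=3), (x=11, y=4), (x=10, y=5), (x=9, y=6)
  Distance 10: (x=8, y=0), (x=9, y=1), (x=10, y=2), (x=11, y=3), (x=11, y=5), (x=10, y=6)
  Distance 11: (x=9, y=0), (x=10, y=1), (x=11, y=2), (x=11, y=6)
  Distance 12: (x=10, y=0), (x=11, y=1)
  Distance 13: (x=11, y=0)
Total reachable: 84 (grid has 84 open cells total)

Answer: Reachable cells: 84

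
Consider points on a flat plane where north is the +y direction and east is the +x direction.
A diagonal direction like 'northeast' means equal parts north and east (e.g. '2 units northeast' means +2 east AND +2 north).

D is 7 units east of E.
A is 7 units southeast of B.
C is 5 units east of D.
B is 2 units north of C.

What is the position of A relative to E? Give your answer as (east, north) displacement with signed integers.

Answer: A is at (east=19, north=-5) relative to E.

Derivation:
Place E at the origin (east=0, north=0).
  D is 7 units east of E: delta (east=+7, north=+0); D at (east=7, north=0).
  C is 5 units east of D: delta (east=+5, north=+0); C at (east=12, north=0).
  B is 2 units north of C: delta (east=+0, north=+2); B at (east=12, north=2).
  A is 7 units southeast of B: delta (east=+7, north=-7); A at (east=19, north=-5).
Therefore A relative to E: (east=19, north=-5).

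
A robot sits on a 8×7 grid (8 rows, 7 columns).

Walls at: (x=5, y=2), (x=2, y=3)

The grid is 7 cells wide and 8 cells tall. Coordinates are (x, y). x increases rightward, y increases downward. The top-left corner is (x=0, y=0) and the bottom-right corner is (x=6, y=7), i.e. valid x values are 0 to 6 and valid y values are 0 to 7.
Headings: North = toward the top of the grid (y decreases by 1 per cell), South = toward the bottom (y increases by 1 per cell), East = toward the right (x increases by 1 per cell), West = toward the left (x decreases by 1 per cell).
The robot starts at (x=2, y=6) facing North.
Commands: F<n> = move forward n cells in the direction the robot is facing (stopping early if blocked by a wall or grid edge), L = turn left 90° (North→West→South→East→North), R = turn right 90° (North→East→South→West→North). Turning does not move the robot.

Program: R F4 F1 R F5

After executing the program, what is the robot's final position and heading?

Start: (x=2, y=6), facing North
  R: turn right, now facing East
  F4: move forward 4, now at (x=6, y=6)
  F1: move forward 0/1 (blocked), now at (x=6, y=6)
  R: turn right, now facing South
  F5: move forward 1/5 (blocked), now at (x=6, y=7)
Final: (x=6, y=7), facing South

Answer: Final position: (x=6, y=7), facing South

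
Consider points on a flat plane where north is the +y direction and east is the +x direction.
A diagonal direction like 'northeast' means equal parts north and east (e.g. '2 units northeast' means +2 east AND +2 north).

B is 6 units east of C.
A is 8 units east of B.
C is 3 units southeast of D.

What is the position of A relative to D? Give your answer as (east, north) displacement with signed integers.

Answer: A is at (east=17, north=-3) relative to D.

Derivation:
Place D at the origin (east=0, north=0).
  C is 3 units southeast of D: delta (east=+3, north=-3); C at (east=3, north=-3).
  B is 6 units east of C: delta (east=+6, north=+0); B at (east=9, north=-3).
  A is 8 units east of B: delta (east=+8, north=+0); A at (east=17, north=-3).
Therefore A relative to D: (east=17, north=-3).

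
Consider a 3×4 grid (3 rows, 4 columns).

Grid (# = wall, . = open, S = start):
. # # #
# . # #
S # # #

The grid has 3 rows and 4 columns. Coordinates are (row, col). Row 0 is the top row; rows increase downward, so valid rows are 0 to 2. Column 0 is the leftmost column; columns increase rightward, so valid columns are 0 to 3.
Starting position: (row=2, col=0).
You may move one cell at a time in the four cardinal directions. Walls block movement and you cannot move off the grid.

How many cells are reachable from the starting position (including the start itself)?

BFS flood-fill from (row=2, col=0):
  Distance 0: (row=2, col=0)
Total reachable: 1 (grid has 3 open cells total)

Answer: Reachable cells: 1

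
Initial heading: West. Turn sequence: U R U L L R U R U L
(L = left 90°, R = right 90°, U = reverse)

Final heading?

Start: West
  U (U-turn (180°)) -> East
  R (right (90° clockwise)) -> South
  U (U-turn (180°)) -> North
  L (left (90° counter-clockwise)) -> West
  L (left (90° counter-clockwise)) -> South
  R (right (90° clockwise)) -> West
  U (U-turn (180°)) -> East
  R (right (90° clockwise)) -> South
  U (U-turn (180°)) -> North
  L (left (90° counter-clockwise)) -> West
Final: West

Answer: Final heading: West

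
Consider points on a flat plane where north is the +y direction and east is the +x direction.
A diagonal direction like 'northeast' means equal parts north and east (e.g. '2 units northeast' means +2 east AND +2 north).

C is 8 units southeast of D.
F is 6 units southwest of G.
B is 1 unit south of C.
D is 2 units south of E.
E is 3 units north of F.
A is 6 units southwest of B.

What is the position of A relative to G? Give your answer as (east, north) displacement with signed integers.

Place G at the origin (east=0, north=0).
  F is 6 units southwest of G: delta (east=-6, north=-6); F at (east=-6, north=-6).
  E is 3 units north of F: delta (east=+0, north=+3); E at (east=-6, north=-3).
  D is 2 units south of E: delta (east=+0, north=-2); D at (east=-6, north=-5).
  C is 8 units southeast of D: delta (east=+8, north=-8); C at (east=2, north=-13).
  B is 1 unit south of C: delta (east=+0, north=-1); B at (east=2, north=-14).
  A is 6 units southwest of B: delta (east=-6, north=-6); A at (east=-4, north=-20).
Therefore A relative to G: (east=-4, north=-20).

Answer: A is at (east=-4, north=-20) relative to G.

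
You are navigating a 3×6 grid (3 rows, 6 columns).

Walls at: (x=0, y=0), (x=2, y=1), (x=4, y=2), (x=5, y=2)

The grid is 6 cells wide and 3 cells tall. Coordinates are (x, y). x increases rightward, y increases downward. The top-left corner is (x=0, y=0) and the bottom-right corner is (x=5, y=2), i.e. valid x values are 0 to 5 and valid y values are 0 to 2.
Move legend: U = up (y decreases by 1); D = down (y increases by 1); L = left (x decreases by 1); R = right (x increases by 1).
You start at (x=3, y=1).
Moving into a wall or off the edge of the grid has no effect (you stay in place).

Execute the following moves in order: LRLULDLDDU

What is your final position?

Answer: Final position: (x=1, y=1)

Derivation:
Start: (x=3, y=1)
  L (left): blocked, stay at (x=3, y=1)
  R (right): (x=3, y=1) -> (x=4, y=1)
  L (left): (x=4, y=1) -> (x=3, y=1)
  U (up): (x=3, y=1) -> (x=3, y=0)
  L (left): (x=3, y=0) -> (x=2, y=0)
  D (down): blocked, stay at (x=2, y=0)
  L (left): (x=2, y=0) -> (x=1, y=0)
  D (down): (x=1, y=0) -> (x=1, y=1)
  D (down): (x=1, y=1) -> (x=1, y=2)
  U (up): (x=1, y=2) -> (x=1, y=1)
Final: (x=1, y=1)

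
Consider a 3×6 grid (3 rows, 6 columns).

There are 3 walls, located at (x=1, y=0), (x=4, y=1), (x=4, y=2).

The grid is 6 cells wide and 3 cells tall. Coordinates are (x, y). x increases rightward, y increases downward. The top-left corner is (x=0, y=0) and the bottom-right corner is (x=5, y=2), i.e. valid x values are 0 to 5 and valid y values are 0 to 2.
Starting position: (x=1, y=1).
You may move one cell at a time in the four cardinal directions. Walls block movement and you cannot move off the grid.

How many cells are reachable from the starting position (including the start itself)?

Answer: Reachable cells: 15

Derivation:
BFS flood-fill from (x=1, y=1):
  Distance 0: (x=1, y=1)
  Distance 1: (x=0, y=1), (x=2, y=1), (x=1, y=2)
  Distance 2: (x=0, y=0), (x=2, y=0), (x=3, y=1), (x=0, y=2), (x=2, y=2)
  Distance 3: (x=3, y=0), (x=3, y=2)
  Distance 4: (x=4, y=0)
  Distance 5: (x=5, y=0)
  Distance 6: (x=5, y=1)
  Distance 7: (x=5, y=2)
Total reachable: 15 (grid has 15 open cells total)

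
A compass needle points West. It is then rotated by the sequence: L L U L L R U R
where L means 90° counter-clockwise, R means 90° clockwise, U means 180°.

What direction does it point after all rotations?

Start: West
  L (left (90° counter-clockwise)) -> South
  L (left (90° counter-clockwise)) -> East
  U (U-turn (180°)) -> West
  L (left (90° counter-clockwise)) -> South
  L (left (90° counter-clockwise)) -> East
  R (right (90° clockwise)) -> South
  U (U-turn (180°)) -> North
  R (right (90° clockwise)) -> East
Final: East

Answer: Final heading: East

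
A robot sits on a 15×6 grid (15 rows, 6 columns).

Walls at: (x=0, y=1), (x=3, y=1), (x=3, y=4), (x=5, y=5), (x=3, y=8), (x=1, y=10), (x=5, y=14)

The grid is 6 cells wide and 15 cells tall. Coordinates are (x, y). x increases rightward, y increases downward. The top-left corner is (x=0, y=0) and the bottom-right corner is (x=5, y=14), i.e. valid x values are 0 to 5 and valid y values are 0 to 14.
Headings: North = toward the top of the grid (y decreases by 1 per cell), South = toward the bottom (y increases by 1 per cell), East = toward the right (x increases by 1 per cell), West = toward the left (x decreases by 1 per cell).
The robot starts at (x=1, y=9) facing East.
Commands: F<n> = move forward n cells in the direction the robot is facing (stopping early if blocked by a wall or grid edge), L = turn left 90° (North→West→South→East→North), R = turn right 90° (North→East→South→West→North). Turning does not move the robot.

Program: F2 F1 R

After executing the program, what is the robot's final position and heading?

Answer: Final position: (x=4, y=9), facing South

Derivation:
Start: (x=1, y=9), facing East
  F2: move forward 2, now at (x=3, y=9)
  F1: move forward 1, now at (x=4, y=9)
  R: turn right, now facing South
Final: (x=4, y=9), facing South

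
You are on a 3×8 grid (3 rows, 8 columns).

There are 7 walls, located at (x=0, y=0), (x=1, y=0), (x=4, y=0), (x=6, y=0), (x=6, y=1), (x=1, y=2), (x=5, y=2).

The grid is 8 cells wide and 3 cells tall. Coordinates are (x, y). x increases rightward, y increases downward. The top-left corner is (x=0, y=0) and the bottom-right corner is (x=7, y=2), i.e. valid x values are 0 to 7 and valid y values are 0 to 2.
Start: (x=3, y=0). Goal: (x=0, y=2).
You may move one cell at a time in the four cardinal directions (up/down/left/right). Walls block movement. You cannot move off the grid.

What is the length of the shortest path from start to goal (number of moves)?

Answer: Shortest path length: 5

Derivation:
BFS from (x=3, y=0) until reaching (x=0, y=2):
  Distance 0: (x=3, y=0)
  Distance 1: (x=2, y=0), (x=3, y=1)
  Distance 2: (x=2, y=1), (x=4, y=1), (x=3, y=2)
  Distance 3: (x=1, y=1), (x=5, y=1), (x=2, y=2), (x=4, y=2)
  Distance 4: (x=5, y=0), (x=0, y=1)
  Distance 5: (x=0, y=2)  <- goal reached here
One shortest path (5 moves): (x=3, y=0) -> (x=2, y=0) -> (x=2, y=1) -> (x=1, y=1) -> (x=0, y=1) -> (x=0, y=2)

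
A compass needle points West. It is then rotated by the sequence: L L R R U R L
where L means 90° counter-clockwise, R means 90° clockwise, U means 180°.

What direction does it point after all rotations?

Start: West
  L (left (90° counter-clockwise)) -> South
  L (left (90° counter-clockwise)) -> East
  R (right (90° clockwise)) -> South
  R (right (90° clockwise)) -> West
  U (U-turn (180°)) -> East
  R (right (90° clockwise)) -> South
  L (left (90° counter-clockwise)) -> East
Final: East

Answer: Final heading: East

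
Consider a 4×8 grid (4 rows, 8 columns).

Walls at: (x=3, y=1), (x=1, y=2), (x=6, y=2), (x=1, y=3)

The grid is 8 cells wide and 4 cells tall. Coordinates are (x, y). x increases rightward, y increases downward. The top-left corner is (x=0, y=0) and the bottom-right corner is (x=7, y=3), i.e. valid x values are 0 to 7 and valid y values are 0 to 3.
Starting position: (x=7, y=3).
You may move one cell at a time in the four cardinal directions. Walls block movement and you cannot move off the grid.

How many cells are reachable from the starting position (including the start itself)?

BFS flood-fill from (x=7, y=3):
  Distance 0: (x=7, y=3)
  Distance 1: (x=7, y=2), (x=6, y=3)
  Distance 2: (x=7, y=1), (x=5, y=3)
  Distance 3: (x=7, y=0), (x=6, y=1), (x=5, y=2), (x=4, y=3)
  Distance 4: (x=6, y=0), (x=5, y=1), (x=4, y=2), (x=3, y=3)
  Distance 5: (x=5, y=0), (x=4, y=1), (x=3, y=2), (x=2, y=3)
  Distance 6: (x=4, y=0), (x=2, y=2)
  Distance 7: (x=3, y=0), (x=2, y=1)
  Distance 8: (x=2, y=0), (x=1, y=1)
  Distance 9: (x=1, y=0), (x=0, y=1)
  Distance 10: (x=0, y=0), (x=0, y=2)
  Distance 11: (x=0, y=3)
Total reachable: 28 (grid has 28 open cells total)

Answer: Reachable cells: 28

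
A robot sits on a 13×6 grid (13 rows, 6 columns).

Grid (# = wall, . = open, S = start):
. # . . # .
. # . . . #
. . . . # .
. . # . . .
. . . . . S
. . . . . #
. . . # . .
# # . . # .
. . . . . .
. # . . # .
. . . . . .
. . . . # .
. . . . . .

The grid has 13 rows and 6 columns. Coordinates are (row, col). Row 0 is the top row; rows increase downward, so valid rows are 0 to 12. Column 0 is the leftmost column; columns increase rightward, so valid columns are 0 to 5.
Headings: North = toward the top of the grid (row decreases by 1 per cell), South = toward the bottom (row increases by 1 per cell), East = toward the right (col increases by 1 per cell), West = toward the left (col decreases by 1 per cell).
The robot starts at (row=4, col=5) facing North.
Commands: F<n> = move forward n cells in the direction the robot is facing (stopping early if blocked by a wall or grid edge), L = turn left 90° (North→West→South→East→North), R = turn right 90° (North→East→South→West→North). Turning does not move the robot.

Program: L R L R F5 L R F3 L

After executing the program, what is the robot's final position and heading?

Start: (row=4, col=5), facing North
  L: turn left, now facing West
  R: turn right, now facing North
  L: turn left, now facing West
  R: turn right, now facing North
  F5: move forward 2/5 (blocked), now at (row=2, col=5)
  L: turn left, now facing West
  R: turn right, now facing North
  F3: move forward 0/3 (blocked), now at (row=2, col=5)
  L: turn left, now facing West
Final: (row=2, col=5), facing West

Answer: Final position: (row=2, col=5), facing West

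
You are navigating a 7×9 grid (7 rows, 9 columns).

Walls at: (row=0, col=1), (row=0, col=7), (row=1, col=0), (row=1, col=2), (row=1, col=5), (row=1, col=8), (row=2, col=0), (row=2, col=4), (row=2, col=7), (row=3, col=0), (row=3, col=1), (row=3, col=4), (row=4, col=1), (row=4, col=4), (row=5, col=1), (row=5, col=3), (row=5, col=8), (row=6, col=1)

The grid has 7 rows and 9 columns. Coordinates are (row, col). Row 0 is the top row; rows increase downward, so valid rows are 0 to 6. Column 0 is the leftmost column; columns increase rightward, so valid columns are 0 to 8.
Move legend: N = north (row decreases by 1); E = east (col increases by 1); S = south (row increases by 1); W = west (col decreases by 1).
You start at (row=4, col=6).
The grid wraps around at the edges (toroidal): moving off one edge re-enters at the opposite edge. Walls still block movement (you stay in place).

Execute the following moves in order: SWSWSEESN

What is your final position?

Answer: Final position: (row=0, col=6)

Derivation:
Start: (row=4, col=6)
  S (south): (row=4, col=6) -> (row=5, col=6)
  W (west): (row=5, col=6) -> (row=5, col=5)
  S (south): (row=5, col=5) -> (row=6, col=5)
  W (west): (row=6, col=5) -> (row=6, col=4)
  S (south): (row=6, col=4) -> (row=0, col=4)
  E (east): (row=0, col=4) -> (row=0, col=5)
  E (east): (row=0, col=5) -> (row=0, col=6)
  S (south): (row=0, col=6) -> (row=1, col=6)
  N (north): (row=1, col=6) -> (row=0, col=6)
Final: (row=0, col=6)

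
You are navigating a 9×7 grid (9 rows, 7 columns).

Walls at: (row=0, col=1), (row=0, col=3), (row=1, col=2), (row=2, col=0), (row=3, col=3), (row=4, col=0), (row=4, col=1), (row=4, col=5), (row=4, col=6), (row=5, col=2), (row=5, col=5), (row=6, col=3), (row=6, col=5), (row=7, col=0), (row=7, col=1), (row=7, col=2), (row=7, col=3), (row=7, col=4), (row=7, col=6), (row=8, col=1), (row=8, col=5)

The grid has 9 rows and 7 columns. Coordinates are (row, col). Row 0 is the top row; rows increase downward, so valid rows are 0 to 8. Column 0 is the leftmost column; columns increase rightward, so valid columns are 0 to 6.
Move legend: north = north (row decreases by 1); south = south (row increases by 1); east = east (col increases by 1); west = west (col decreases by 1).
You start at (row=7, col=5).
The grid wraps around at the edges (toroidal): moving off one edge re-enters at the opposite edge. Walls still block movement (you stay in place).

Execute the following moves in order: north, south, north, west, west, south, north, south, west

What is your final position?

Answer: Final position: (row=7, col=5)

Derivation:
Start: (row=7, col=5)
  north (north): blocked, stay at (row=7, col=5)
  south (south): blocked, stay at (row=7, col=5)
  north (north): blocked, stay at (row=7, col=5)
  west (west): blocked, stay at (row=7, col=5)
  west (west): blocked, stay at (row=7, col=5)
  south (south): blocked, stay at (row=7, col=5)
  north (north): blocked, stay at (row=7, col=5)
  south (south): blocked, stay at (row=7, col=5)
  west (west): blocked, stay at (row=7, col=5)
Final: (row=7, col=5)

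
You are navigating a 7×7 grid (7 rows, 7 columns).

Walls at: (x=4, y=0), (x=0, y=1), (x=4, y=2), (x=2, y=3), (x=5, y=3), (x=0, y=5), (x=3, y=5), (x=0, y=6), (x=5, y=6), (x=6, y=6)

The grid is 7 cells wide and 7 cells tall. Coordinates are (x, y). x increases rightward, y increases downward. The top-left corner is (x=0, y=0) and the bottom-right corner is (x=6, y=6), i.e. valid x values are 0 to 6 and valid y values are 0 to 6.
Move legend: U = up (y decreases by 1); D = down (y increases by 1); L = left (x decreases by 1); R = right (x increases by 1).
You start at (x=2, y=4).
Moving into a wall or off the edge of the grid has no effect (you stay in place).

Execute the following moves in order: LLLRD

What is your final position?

Start: (x=2, y=4)
  L (left): (x=2, y=4) -> (x=1, y=4)
  L (left): (x=1, y=4) -> (x=0, y=4)
  L (left): blocked, stay at (x=0, y=4)
  R (right): (x=0, y=4) -> (x=1, y=4)
  D (down): (x=1, y=4) -> (x=1, y=5)
Final: (x=1, y=5)

Answer: Final position: (x=1, y=5)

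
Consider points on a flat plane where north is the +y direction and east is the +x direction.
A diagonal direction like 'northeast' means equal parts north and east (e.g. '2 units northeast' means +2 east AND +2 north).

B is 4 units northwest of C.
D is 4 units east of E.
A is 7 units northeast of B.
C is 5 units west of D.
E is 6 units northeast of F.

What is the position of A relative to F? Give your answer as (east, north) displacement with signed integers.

Answer: A is at (east=8, north=17) relative to F.

Derivation:
Place F at the origin (east=0, north=0).
  E is 6 units northeast of F: delta (east=+6, north=+6); E at (east=6, north=6).
  D is 4 units east of E: delta (east=+4, north=+0); D at (east=10, north=6).
  C is 5 units west of D: delta (east=-5, north=+0); C at (east=5, north=6).
  B is 4 units northwest of C: delta (east=-4, north=+4); B at (east=1, north=10).
  A is 7 units northeast of B: delta (east=+7, north=+7); A at (east=8, north=17).
Therefore A relative to F: (east=8, north=17).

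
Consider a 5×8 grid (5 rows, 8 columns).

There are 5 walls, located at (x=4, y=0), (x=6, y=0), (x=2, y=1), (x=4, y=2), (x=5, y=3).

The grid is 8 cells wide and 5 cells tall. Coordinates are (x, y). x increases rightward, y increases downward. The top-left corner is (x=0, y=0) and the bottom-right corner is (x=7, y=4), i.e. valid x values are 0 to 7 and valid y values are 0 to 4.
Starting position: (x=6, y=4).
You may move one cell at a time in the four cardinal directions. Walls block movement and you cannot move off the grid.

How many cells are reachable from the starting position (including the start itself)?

BFS flood-fill from (x=6, y=4):
  Distance 0: (x=6, y=4)
  Distance 1: (x=6, y=3), (x=5, y=4), (x=7, y=4)
  Distance 2: (x=6, y=2), (x=7, y=3), (x=4, y=4)
  Distance 3: (x=6, y=1), (x=5, y=2), (x=7, y=2), (x=4, y=3), (x=3, y=4)
  Distance 4: (x=5, y=1), (x=7, y=1), (x=3, y=3), (x=2, y=4)
  Distance 5: (x=5, y=0), (x=7, y=0), (x=4, y=1), (x=3, y=2), (x=2, y=3), (x=1, y=4)
  Distance 6: (x=3, y=1), (x=2, y=2), (x=1, y=3), (x=0, y=4)
  Distance 7: (x=3, y=0), (x=1, y=2), (x=0, y=3)
  Distance 8: (x=2, y=0), (x=1, y=1), (x=0, y=2)
  Distance 9: (x=1, y=0), (x=0, y=1)
  Distance 10: (x=0, y=0)
Total reachable: 35 (grid has 35 open cells total)

Answer: Reachable cells: 35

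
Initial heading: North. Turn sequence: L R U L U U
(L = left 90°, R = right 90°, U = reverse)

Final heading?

Start: North
  L (left (90° counter-clockwise)) -> West
  R (right (90° clockwise)) -> North
  U (U-turn (180°)) -> South
  L (left (90° counter-clockwise)) -> East
  U (U-turn (180°)) -> West
  U (U-turn (180°)) -> East
Final: East

Answer: Final heading: East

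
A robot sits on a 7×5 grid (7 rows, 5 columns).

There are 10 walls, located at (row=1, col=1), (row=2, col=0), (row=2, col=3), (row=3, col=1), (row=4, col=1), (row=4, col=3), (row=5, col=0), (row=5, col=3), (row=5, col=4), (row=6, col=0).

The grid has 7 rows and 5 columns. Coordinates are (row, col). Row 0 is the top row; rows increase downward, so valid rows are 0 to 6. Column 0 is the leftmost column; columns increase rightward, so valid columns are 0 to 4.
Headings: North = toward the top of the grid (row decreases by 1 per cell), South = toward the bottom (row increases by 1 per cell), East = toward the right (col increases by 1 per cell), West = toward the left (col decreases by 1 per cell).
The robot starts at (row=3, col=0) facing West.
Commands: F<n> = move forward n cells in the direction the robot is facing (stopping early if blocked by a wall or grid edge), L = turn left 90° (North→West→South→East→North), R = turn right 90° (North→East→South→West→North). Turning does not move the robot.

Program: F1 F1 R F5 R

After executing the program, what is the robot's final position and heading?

Start: (row=3, col=0), facing West
  F1: move forward 0/1 (blocked), now at (row=3, col=0)
  F1: move forward 0/1 (blocked), now at (row=3, col=0)
  R: turn right, now facing North
  F5: move forward 0/5 (blocked), now at (row=3, col=0)
  R: turn right, now facing East
Final: (row=3, col=0), facing East

Answer: Final position: (row=3, col=0), facing East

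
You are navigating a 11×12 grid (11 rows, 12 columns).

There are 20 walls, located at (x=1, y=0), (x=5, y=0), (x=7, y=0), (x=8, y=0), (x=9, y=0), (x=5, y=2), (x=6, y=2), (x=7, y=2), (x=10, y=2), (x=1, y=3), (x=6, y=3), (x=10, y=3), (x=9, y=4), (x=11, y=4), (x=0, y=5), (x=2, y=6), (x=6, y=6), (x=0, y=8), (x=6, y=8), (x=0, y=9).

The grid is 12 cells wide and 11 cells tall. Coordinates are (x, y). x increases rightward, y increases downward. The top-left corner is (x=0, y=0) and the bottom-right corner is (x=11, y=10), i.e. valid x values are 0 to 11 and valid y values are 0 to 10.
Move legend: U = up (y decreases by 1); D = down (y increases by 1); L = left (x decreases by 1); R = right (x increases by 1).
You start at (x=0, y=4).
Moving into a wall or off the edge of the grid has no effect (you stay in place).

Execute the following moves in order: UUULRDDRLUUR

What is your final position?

Start: (x=0, y=4)
  U (up): (x=0, y=4) -> (x=0, y=3)
  U (up): (x=0, y=3) -> (x=0, y=2)
  U (up): (x=0, y=2) -> (x=0, y=1)
  L (left): blocked, stay at (x=0, y=1)
  R (right): (x=0, y=1) -> (x=1, y=1)
  D (down): (x=1, y=1) -> (x=1, y=2)
  D (down): blocked, stay at (x=1, y=2)
  R (right): (x=1, y=2) -> (x=2, y=2)
  L (left): (x=2, y=2) -> (x=1, y=2)
  U (up): (x=1, y=2) -> (x=1, y=1)
  U (up): blocked, stay at (x=1, y=1)
  R (right): (x=1, y=1) -> (x=2, y=1)
Final: (x=2, y=1)

Answer: Final position: (x=2, y=1)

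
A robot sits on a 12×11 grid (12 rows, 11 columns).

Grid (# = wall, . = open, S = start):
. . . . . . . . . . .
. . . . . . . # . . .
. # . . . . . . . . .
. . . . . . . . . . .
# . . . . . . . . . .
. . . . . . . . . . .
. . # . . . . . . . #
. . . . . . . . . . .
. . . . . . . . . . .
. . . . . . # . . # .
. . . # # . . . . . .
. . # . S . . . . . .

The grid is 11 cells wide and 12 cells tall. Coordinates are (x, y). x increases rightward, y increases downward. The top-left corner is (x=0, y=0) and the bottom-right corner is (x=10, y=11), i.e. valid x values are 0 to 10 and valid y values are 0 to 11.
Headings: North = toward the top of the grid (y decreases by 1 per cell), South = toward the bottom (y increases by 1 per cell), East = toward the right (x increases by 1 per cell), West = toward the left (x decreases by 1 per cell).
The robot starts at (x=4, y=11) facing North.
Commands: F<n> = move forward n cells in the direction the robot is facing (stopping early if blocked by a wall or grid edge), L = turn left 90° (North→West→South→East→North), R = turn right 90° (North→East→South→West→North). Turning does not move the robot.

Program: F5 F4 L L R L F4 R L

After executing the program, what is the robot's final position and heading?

Start: (x=4, y=11), facing North
  F5: move forward 0/5 (blocked), now at (x=4, y=11)
  F4: move forward 0/4 (blocked), now at (x=4, y=11)
  L: turn left, now facing West
  L: turn left, now facing South
  R: turn right, now facing West
  L: turn left, now facing South
  F4: move forward 0/4 (blocked), now at (x=4, y=11)
  R: turn right, now facing West
  L: turn left, now facing South
Final: (x=4, y=11), facing South

Answer: Final position: (x=4, y=11), facing South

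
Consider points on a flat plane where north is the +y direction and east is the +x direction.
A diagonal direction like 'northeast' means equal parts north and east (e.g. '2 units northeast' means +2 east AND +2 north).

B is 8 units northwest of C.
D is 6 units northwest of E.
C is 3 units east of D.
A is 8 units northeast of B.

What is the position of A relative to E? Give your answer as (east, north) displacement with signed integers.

Answer: A is at (east=-3, north=22) relative to E.

Derivation:
Place E at the origin (east=0, north=0).
  D is 6 units northwest of E: delta (east=-6, north=+6); D at (east=-6, north=6).
  C is 3 units east of D: delta (east=+3, north=+0); C at (east=-3, north=6).
  B is 8 units northwest of C: delta (east=-8, north=+8); B at (east=-11, north=14).
  A is 8 units northeast of B: delta (east=+8, north=+8); A at (east=-3, north=22).
Therefore A relative to E: (east=-3, north=22).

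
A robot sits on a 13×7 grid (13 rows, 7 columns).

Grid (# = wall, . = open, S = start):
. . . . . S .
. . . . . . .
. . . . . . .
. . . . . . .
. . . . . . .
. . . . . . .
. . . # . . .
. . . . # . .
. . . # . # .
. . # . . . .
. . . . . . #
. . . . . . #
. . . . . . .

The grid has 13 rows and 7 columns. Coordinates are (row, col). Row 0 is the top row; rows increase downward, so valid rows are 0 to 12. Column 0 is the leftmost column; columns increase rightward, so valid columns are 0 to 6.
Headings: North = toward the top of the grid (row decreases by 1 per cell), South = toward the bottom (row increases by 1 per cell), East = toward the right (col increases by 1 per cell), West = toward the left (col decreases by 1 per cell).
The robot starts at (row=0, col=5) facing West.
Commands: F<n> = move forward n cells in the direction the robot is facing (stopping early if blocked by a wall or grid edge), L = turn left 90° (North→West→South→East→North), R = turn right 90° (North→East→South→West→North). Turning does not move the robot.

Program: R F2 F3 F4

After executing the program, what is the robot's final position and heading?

Answer: Final position: (row=0, col=5), facing North

Derivation:
Start: (row=0, col=5), facing West
  R: turn right, now facing North
  F2: move forward 0/2 (blocked), now at (row=0, col=5)
  F3: move forward 0/3 (blocked), now at (row=0, col=5)
  F4: move forward 0/4 (blocked), now at (row=0, col=5)
Final: (row=0, col=5), facing North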